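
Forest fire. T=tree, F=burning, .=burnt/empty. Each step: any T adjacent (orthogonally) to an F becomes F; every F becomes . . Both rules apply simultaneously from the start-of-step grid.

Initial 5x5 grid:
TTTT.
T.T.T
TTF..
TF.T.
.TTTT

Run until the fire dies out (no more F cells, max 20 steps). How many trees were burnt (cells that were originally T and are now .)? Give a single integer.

Step 1: +4 fires, +2 burnt (F count now 4)
Step 2: +3 fires, +4 burnt (F count now 3)
Step 3: +4 fires, +3 burnt (F count now 4)
Step 4: +3 fires, +4 burnt (F count now 3)
Step 5: +0 fires, +3 burnt (F count now 0)
Fire out after step 5
Initially T: 15, now '.': 24
Total burnt (originally-T cells now '.'): 14

Answer: 14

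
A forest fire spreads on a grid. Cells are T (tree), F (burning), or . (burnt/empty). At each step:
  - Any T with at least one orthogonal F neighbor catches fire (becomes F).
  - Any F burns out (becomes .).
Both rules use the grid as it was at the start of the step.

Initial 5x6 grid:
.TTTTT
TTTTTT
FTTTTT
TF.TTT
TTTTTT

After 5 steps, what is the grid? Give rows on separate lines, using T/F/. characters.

Step 1: 4 trees catch fire, 2 burn out
  .TTTTT
  FTTTTT
  .FTTTT
  F..TTT
  TFTTTT
Step 2: 4 trees catch fire, 4 burn out
  .TTTTT
  .FTTTT
  ..FTTT
  ...TTT
  F.FTTT
Step 3: 4 trees catch fire, 4 burn out
  .FTTTT
  ..FTTT
  ...FTT
  ...TTT
  ...FTT
Step 4: 5 trees catch fire, 4 burn out
  ..FTTT
  ...FTT
  ....FT
  ...FTT
  ....FT
Step 5: 5 trees catch fire, 5 burn out
  ...FTT
  ....FT
  .....F
  ....FT
  .....F

...FTT
....FT
.....F
....FT
.....F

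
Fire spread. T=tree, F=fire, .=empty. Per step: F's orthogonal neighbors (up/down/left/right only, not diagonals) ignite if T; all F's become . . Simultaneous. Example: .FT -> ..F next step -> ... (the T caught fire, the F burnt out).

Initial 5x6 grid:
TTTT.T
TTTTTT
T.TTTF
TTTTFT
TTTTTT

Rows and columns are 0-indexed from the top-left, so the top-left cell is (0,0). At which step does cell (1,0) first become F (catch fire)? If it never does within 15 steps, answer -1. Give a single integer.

Step 1: cell (1,0)='T' (+5 fires, +2 burnt)
Step 2: cell (1,0)='T' (+6 fires, +5 burnt)
Step 3: cell (1,0)='T' (+4 fires, +6 burnt)
Step 4: cell (1,0)='T' (+4 fires, +4 burnt)
Step 5: cell (1,0)='T' (+4 fires, +4 burnt)
Step 6: cell (1,0)='F' (+2 fires, +4 burnt)
  -> target ignites at step 6
Step 7: cell (1,0)='.' (+1 fires, +2 burnt)
Step 8: cell (1,0)='.' (+0 fires, +1 burnt)
  fire out at step 8

6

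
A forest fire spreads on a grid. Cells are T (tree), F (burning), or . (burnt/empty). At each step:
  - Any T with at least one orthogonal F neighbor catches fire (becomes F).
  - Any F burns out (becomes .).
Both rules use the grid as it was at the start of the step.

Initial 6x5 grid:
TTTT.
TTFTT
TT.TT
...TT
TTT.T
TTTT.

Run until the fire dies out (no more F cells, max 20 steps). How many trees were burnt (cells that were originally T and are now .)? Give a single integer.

Answer: 15

Derivation:
Step 1: +3 fires, +1 burnt (F count now 3)
Step 2: +6 fires, +3 burnt (F count now 6)
Step 3: +4 fires, +6 burnt (F count now 4)
Step 4: +1 fires, +4 burnt (F count now 1)
Step 5: +1 fires, +1 burnt (F count now 1)
Step 6: +0 fires, +1 burnt (F count now 0)
Fire out after step 6
Initially T: 22, now '.': 23
Total burnt (originally-T cells now '.'): 15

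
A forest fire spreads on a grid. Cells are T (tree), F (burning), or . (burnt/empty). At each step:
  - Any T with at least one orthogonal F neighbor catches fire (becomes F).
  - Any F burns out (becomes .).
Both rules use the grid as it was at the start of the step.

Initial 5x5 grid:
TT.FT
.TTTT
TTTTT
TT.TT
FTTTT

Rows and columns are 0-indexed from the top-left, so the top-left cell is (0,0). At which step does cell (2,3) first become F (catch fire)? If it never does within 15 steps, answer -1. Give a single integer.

Step 1: cell (2,3)='T' (+4 fires, +2 burnt)
Step 2: cell (2,3)='F' (+6 fires, +4 burnt)
  -> target ignites at step 2
Step 3: cell (2,3)='.' (+6 fires, +6 burnt)
Step 4: cell (2,3)='.' (+3 fires, +6 burnt)
Step 5: cell (2,3)='.' (+1 fires, +3 burnt)
Step 6: cell (2,3)='.' (+0 fires, +1 burnt)
  fire out at step 6

2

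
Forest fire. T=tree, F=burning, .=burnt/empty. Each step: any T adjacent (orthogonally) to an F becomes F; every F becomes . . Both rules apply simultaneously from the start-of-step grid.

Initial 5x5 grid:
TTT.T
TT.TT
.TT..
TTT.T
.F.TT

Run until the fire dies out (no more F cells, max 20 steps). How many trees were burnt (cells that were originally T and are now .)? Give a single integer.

Answer: 10

Derivation:
Step 1: +1 fires, +1 burnt (F count now 1)
Step 2: +3 fires, +1 burnt (F count now 3)
Step 3: +2 fires, +3 burnt (F count now 2)
Step 4: +2 fires, +2 burnt (F count now 2)
Step 5: +2 fires, +2 burnt (F count now 2)
Step 6: +0 fires, +2 burnt (F count now 0)
Fire out after step 6
Initially T: 16, now '.': 19
Total burnt (originally-T cells now '.'): 10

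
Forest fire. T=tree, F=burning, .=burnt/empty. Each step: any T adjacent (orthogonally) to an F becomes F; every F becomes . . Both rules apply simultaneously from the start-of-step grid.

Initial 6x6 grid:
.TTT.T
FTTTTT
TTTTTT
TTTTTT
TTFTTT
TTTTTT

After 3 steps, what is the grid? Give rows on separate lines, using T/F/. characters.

Step 1: 6 trees catch fire, 2 burn out
  .TTT.T
  .FTTTT
  FTTTTT
  TTFTTT
  TF.FTT
  TTFTTT
Step 2: 11 trees catch fire, 6 burn out
  .FTT.T
  ..FTTT
  .FFTTT
  FF.FTT
  F...FT
  TF.FTT
Step 3: 7 trees catch fire, 11 burn out
  ..FT.T
  ...FTT
  ...FTT
  ....FT
  .....F
  F...FT

..FT.T
...FTT
...FTT
....FT
.....F
F...FT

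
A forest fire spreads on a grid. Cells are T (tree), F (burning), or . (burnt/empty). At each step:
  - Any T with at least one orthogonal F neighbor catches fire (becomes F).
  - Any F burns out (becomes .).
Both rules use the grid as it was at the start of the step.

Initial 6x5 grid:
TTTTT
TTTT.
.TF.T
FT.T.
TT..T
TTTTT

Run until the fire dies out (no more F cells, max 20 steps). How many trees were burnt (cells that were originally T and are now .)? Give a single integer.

Step 1: +4 fires, +2 burnt (F count now 4)
Step 2: +5 fires, +4 burnt (F count now 5)
Step 3: +4 fires, +5 burnt (F count now 4)
Step 4: +3 fires, +4 burnt (F count now 3)
Step 5: +1 fires, +3 burnt (F count now 1)
Step 6: +1 fires, +1 burnt (F count now 1)
Step 7: +1 fires, +1 burnt (F count now 1)
Step 8: +0 fires, +1 burnt (F count now 0)
Fire out after step 8
Initially T: 21, now '.': 28
Total burnt (originally-T cells now '.'): 19

Answer: 19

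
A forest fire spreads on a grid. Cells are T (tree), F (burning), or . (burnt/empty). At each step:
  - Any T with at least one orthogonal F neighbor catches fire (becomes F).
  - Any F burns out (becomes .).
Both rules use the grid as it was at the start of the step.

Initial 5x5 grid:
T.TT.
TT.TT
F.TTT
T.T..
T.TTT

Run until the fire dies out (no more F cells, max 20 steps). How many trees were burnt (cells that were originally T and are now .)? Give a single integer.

Step 1: +2 fires, +1 burnt (F count now 2)
Step 2: +3 fires, +2 burnt (F count now 3)
Step 3: +0 fires, +3 burnt (F count now 0)
Fire out after step 3
Initially T: 16, now '.': 14
Total burnt (originally-T cells now '.'): 5

Answer: 5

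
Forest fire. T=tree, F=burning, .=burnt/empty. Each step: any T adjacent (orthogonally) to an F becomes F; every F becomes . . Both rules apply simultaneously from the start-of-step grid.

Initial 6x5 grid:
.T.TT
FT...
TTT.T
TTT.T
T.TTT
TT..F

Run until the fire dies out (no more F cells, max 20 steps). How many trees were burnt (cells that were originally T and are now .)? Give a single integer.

Answer: 16

Derivation:
Step 1: +3 fires, +2 burnt (F count now 3)
Step 2: +5 fires, +3 burnt (F count now 5)
Step 3: +5 fires, +5 burnt (F count now 5)
Step 4: +2 fires, +5 burnt (F count now 2)
Step 5: +1 fires, +2 burnt (F count now 1)
Step 6: +0 fires, +1 burnt (F count now 0)
Fire out after step 6
Initially T: 18, now '.': 28
Total burnt (originally-T cells now '.'): 16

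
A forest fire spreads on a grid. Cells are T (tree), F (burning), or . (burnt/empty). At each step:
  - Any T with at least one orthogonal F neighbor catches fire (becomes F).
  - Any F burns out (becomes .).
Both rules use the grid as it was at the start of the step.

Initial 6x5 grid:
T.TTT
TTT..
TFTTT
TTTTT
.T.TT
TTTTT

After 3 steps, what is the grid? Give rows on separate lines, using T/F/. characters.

Step 1: 4 trees catch fire, 1 burn out
  T.TTT
  TFT..
  F.FTT
  TFTTT
  .T.TT
  TTTTT
Step 2: 6 trees catch fire, 4 burn out
  T.TTT
  F.F..
  ...FT
  F.FTT
  .F.TT
  TTTTT
Step 3: 5 trees catch fire, 6 burn out
  F.FTT
  .....
  ....F
  ...FT
  ...TT
  TFTTT

F.FTT
.....
....F
...FT
...TT
TFTTT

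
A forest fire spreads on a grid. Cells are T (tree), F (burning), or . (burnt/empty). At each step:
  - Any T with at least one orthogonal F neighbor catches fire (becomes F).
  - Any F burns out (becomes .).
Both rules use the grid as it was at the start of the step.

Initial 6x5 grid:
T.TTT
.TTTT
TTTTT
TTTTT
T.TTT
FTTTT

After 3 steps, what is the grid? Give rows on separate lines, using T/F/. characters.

Step 1: 2 trees catch fire, 1 burn out
  T.TTT
  .TTTT
  TTTTT
  TTTTT
  F.TTT
  .FTTT
Step 2: 2 trees catch fire, 2 burn out
  T.TTT
  .TTTT
  TTTTT
  FTTTT
  ..TTT
  ..FTT
Step 3: 4 trees catch fire, 2 burn out
  T.TTT
  .TTTT
  FTTTT
  .FTTT
  ..FTT
  ...FT

T.TTT
.TTTT
FTTTT
.FTTT
..FTT
...FT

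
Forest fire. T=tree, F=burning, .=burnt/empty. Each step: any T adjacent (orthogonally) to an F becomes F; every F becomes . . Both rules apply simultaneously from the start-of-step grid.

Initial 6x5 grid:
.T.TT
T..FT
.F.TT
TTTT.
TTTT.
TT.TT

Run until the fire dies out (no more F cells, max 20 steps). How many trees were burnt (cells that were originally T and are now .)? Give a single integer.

Step 1: +4 fires, +2 burnt (F count now 4)
Step 2: +6 fires, +4 burnt (F count now 6)
Step 3: +4 fires, +6 burnt (F count now 4)
Step 4: +2 fires, +4 burnt (F count now 2)
Step 5: +1 fires, +2 burnt (F count now 1)
Step 6: +0 fires, +1 burnt (F count now 0)
Fire out after step 6
Initially T: 19, now '.': 28
Total burnt (originally-T cells now '.'): 17

Answer: 17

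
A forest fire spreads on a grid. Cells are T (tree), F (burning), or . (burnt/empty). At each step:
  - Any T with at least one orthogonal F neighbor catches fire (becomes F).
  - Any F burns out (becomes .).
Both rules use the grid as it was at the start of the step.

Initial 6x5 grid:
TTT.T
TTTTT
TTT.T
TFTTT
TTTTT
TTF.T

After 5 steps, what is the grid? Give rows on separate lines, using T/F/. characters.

Step 1: 6 trees catch fire, 2 burn out
  TTT.T
  TTTTT
  TFT.T
  F.FTT
  TFFTT
  TF..T
Step 2: 7 trees catch fire, 6 burn out
  TTT.T
  TFTTT
  F.F.T
  ...FT
  F..FT
  F...T
Step 3: 5 trees catch fire, 7 burn out
  TFT.T
  F.FTT
  ....T
  ....F
  ....F
  ....T
Step 4: 5 trees catch fire, 5 burn out
  F.F.T
  ...FT
  ....F
  .....
  .....
  ....F
Step 5: 1 trees catch fire, 5 burn out
  ....T
  ....F
  .....
  .....
  .....
  .....

....T
....F
.....
.....
.....
.....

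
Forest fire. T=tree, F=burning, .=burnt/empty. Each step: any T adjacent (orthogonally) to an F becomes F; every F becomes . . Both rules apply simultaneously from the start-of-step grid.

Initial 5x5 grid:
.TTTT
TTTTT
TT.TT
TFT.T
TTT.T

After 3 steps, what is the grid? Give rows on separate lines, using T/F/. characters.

Step 1: 4 trees catch fire, 1 burn out
  .TTTT
  TTTTT
  TF.TT
  F.F.T
  TFT.T
Step 2: 4 trees catch fire, 4 burn out
  .TTTT
  TFTTT
  F..TT
  ....T
  F.F.T
Step 3: 3 trees catch fire, 4 burn out
  .FTTT
  F.FTT
  ...TT
  ....T
  ....T

.FTTT
F.FTT
...TT
....T
....T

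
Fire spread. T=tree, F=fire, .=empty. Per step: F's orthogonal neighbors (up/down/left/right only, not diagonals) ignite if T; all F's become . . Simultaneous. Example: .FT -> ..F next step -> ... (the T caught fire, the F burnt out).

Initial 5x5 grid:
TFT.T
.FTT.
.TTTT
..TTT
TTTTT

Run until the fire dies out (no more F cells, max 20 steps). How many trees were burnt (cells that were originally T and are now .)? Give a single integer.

Answer: 16

Derivation:
Step 1: +4 fires, +2 burnt (F count now 4)
Step 2: +2 fires, +4 burnt (F count now 2)
Step 3: +2 fires, +2 burnt (F count now 2)
Step 4: +3 fires, +2 burnt (F count now 3)
Step 5: +3 fires, +3 burnt (F count now 3)
Step 6: +2 fires, +3 burnt (F count now 2)
Step 7: +0 fires, +2 burnt (F count now 0)
Fire out after step 7
Initially T: 17, now '.': 24
Total burnt (originally-T cells now '.'): 16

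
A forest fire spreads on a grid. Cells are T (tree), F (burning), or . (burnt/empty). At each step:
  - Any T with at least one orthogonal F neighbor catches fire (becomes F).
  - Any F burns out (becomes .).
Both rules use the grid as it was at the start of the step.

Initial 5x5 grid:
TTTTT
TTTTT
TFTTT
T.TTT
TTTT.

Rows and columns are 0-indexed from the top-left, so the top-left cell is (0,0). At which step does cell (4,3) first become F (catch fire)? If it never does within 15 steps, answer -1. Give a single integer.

Step 1: cell (4,3)='T' (+3 fires, +1 burnt)
Step 2: cell (4,3)='T' (+6 fires, +3 burnt)
Step 3: cell (4,3)='T' (+7 fires, +6 burnt)
Step 4: cell (4,3)='F' (+5 fires, +7 burnt)
  -> target ignites at step 4
Step 5: cell (4,3)='.' (+1 fires, +5 burnt)
Step 6: cell (4,3)='.' (+0 fires, +1 burnt)
  fire out at step 6

4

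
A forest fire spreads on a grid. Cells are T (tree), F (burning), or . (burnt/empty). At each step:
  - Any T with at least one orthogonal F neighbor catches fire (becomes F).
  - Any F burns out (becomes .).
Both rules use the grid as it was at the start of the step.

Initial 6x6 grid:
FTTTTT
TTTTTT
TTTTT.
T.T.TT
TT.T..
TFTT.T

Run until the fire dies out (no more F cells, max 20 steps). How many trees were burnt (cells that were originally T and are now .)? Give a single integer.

Step 1: +5 fires, +2 burnt (F count now 5)
Step 2: +5 fires, +5 burnt (F count now 5)
Step 3: +5 fires, +5 burnt (F count now 5)
Step 4: +3 fires, +5 burnt (F count now 3)
Step 5: +4 fires, +3 burnt (F count now 4)
Step 6: +2 fires, +4 burnt (F count now 2)
Step 7: +1 fires, +2 burnt (F count now 1)
Step 8: +1 fires, +1 burnt (F count now 1)
Step 9: +0 fires, +1 burnt (F count now 0)
Fire out after step 9
Initially T: 27, now '.': 35
Total burnt (originally-T cells now '.'): 26

Answer: 26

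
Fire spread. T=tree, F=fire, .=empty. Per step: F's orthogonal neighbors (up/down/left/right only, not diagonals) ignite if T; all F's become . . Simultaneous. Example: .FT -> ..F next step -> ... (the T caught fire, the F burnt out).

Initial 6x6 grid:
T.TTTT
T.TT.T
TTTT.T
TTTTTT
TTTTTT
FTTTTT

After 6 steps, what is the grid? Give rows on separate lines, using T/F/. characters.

Step 1: 2 trees catch fire, 1 burn out
  T.TTTT
  T.TT.T
  TTTT.T
  TTTTTT
  FTTTTT
  .FTTTT
Step 2: 3 trees catch fire, 2 burn out
  T.TTTT
  T.TT.T
  TTTT.T
  FTTTTT
  .FTTTT
  ..FTTT
Step 3: 4 trees catch fire, 3 burn out
  T.TTTT
  T.TT.T
  FTTT.T
  .FTTTT
  ..FTTT
  ...FTT
Step 4: 5 trees catch fire, 4 burn out
  T.TTTT
  F.TT.T
  .FTT.T
  ..FTTT
  ...FTT
  ....FT
Step 5: 5 trees catch fire, 5 burn out
  F.TTTT
  ..TT.T
  ..FT.T
  ...FTT
  ....FT
  .....F
Step 6: 4 trees catch fire, 5 burn out
  ..TTTT
  ..FT.T
  ...F.T
  ....FT
  .....F
  ......

..TTTT
..FT.T
...F.T
....FT
.....F
......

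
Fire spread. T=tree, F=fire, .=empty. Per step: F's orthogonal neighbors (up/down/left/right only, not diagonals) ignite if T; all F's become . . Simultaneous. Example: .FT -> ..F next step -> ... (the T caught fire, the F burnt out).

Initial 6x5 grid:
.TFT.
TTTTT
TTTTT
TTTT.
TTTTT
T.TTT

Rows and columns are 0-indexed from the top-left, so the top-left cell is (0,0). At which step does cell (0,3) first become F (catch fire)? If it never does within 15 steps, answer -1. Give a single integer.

Step 1: cell (0,3)='F' (+3 fires, +1 burnt)
  -> target ignites at step 1
Step 2: cell (0,3)='.' (+3 fires, +3 burnt)
Step 3: cell (0,3)='.' (+5 fires, +3 burnt)
Step 4: cell (0,3)='.' (+5 fires, +5 burnt)
Step 5: cell (0,3)='.' (+4 fires, +5 burnt)
Step 6: cell (0,3)='.' (+3 fires, +4 burnt)
Step 7: cell (0,3)='.' (+2 fires, +3 burnt)
Step 8: cell (0,3)='.' (+0 fires, +2 burnt)
  fire out at step 8

1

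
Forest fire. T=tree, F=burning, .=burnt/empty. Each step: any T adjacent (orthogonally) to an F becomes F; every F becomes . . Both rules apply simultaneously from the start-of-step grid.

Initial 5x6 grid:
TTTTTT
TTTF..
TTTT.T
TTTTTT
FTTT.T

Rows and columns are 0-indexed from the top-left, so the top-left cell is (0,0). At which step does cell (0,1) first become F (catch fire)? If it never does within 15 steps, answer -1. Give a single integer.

Step 1: cell (0,1)='T' (+5 fires, +2 burnt)
Step 2: cell (0,1)='T' (+8 fires, +5 burnt)
Step 3: cell (0,1)='F' (+7 fires, +8 burnt)
  -> target ignites at step 3
Step 4: cell (0,1)='.' (+2 fires, +7 burnt)
Step 5: cell (0,1)='.' (+2 fires, +2 burnt)
Step 6: cell (0,1)='.' (+0 fires, +2 burnt)
  fire out at step 6

3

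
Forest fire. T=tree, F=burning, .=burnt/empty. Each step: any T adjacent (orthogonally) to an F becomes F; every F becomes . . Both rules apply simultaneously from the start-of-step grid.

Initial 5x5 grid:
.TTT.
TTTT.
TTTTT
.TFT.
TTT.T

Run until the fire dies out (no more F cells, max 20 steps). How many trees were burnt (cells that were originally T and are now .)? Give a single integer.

Step 1: +4 fires, +1 burnt (F count now 4)
Step 2: +4 fires, +4 burnt (F count now 4)
Step 3: +6 fires, +4 burnt (F count now 6)
Step 4: +3 fires, +6 burnt (F count now 3)
Step 5: +0 fires, +3 burnt (F count now 0)
Fire out after step 5
Initially T: 18, now '.': 24
Total burnt (originally-T cells now '.'): 17

Answer: 17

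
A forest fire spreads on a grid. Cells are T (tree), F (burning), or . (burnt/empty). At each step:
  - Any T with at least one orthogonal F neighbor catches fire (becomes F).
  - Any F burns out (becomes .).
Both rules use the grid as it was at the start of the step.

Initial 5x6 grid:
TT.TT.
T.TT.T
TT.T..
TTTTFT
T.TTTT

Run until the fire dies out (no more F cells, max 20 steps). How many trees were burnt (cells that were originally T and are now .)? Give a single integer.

Answer: 20

Derivation:
Step 1: +3 fires, +1 burnt (F count now 3)
Step 2: +4 fires, +3 burnt (F count now 4)
Step 3: +3 fires, +4 burnt (F count now 3)
Step 4: +4 fires, +3 burnt (F count now 4)
Step 5: +3 fires, +4 burnt (F count now 3)
Step 6: +1 fires, +3 burnt (F count now 1)
Step 7: +1 fires, +1 burnt (F count now 1)
Step 8: +1 fires, +1 burnt (F count now 1)
Step 9: +0 fires, +1 burnt (F count now 0)
Fire out after step 9
Initially T: 21, now '.': 29
Total burnt (originally-T cells now '.'): 20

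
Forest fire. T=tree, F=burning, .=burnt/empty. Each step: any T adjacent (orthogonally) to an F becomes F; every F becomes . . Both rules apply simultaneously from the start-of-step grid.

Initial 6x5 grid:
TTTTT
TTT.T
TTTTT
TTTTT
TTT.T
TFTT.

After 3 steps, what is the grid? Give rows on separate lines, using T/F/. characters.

Step 1: 3 trees catch fire, 1 burn out
  TTTTT
  TTT.T
  TTTTT
  TTTTT
  TFT.T
  F.FT.
Step 2: 4 trees catch fire, 3 burn out
  TTTTT
  TTT.T
  TTTTT
  TFTTT
  F.F.T
  ...F.
Step 3: 3 trees catch fire, 4 burn out
  TTTTT
  TTT.T
  TFTTT
  F.FTT
  ....T
  .....

TTTTT
TTT.T
TFTTT
F.FTT
....T
.....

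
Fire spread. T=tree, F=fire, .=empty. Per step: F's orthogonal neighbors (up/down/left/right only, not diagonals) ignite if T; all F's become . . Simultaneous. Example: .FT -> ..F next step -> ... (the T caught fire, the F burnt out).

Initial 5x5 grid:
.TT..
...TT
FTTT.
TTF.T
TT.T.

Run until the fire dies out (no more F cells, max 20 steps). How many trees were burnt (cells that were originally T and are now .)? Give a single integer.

Answer: 9

Derivation:
Step 1: +4 fires, +2 burnt (F count now 4)
Step 2: +3 fires, +4 burnt (F count now 3)
Step 3: +1 fires, +3 burnt (F count now 1)
Step 4: +1 fires, +1 burnt (F count now 1)
Step 5: +0 fires, +1 burnt (F count now 0)
Fire out after step 5
Initially T: 13, now '.': 21
Total burnt (originally-T cells now '.'): 9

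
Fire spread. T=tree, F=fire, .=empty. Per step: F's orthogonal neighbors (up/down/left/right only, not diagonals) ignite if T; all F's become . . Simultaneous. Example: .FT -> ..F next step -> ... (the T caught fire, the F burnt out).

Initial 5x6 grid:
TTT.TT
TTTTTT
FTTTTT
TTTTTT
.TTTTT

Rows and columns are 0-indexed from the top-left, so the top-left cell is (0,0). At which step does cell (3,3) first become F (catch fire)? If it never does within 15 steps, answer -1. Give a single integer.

Step 1: cell (3,3)='T' (+3 fires, +1 burnt)
Step 2: cell (3,3)='T' (+4 fires, +3 burnt)
Step 3: cell (3,3)='T' (+5 fires, +4 burnt)
Step 4: cell (3,3)='F' (+5 fires, +5 burnt)
  -> target ignites at step 4
Step 5: cell (3,3)='.' (+4 fires, +5 burnt)
Step 6: cell (3,3)='.' (+4 fires, +4 burnt)
Step 7: cell (3,3)='.' (+2 fires, +4 burnt)
Step 8: cell (3,3)='.' (+0 fires, +2 burnt)
  fire out at step 8

4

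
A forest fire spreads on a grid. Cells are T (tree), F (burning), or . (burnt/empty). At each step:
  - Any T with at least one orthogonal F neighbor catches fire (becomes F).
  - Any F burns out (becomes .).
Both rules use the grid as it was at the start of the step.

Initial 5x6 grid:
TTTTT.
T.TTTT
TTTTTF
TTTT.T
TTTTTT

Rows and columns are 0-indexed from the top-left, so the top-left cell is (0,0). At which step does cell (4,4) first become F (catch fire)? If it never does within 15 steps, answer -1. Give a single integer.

Step 1: cell (4,4)='T' (+3 fires, +1 burnt)
Step 2: cell (4,4)='T' (+3 fires, +3 burnt)
Step 3: cell (4,4)='F' (+5 fires, +3 burnt)
  -> target ignites at step 3
Step 4: cell (4,4)='.' (+5 fires, +5 burnt)
Step 5: cell (4,4)='.' (+4 fires, +5 burnt)
Step 6: cell (4,4)='.' (+4 fires, +4 burnt)
Step 7: cell (4,4)='.' (+2 fires, +4 burnt)
Step 8: cell (4,4)='.' (+0 fires, +2 burnt)
  fire out at step 8

3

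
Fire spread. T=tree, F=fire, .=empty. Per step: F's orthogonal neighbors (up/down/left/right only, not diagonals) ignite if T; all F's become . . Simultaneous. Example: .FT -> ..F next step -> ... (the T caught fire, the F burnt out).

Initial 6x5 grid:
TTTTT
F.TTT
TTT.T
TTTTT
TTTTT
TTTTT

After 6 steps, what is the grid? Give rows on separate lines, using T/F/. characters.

Step 1: 2 trees catch fire, 1 burn out
  FTTTT
  ..TTT
  FTT.T
  TTTTT
  TTTTT
  TTTTT
Step 2: 3 trees catch fire, 2 burn out
  .FTTT
  ..TTT
  .FT.T
  FTTTT
  TTTTT
  TTTTT
Step 3: 4 trees catch fire, 3 burn out
  ..FTT
  ..TTT
  ..F.T
  .FTTT
  FTTTT
  TTTTT
Step 4: 5 trees catch fire, 4 burn out
  ...FT
  ..FTT
  ....T
  ..FTT
  .FTTT
  FTTTT
Step 5: 5 trees catch fire, 5 burn out
  ....F
  ...FT
  ....T
  ...FT
  ..FTT
  .FTTT
Step 6: 4 trees catch fire, 5 burn out
  .....
  ....F
  ....T
  ....F
  ...FT
  ..FTT

.....
....F
....T
....F
...FT
..FTT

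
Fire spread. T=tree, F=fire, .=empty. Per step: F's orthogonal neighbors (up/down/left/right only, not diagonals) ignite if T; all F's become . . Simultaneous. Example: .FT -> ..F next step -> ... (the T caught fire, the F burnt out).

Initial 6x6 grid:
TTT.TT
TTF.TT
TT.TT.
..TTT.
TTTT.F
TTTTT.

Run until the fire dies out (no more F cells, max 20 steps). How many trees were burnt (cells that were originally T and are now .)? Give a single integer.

Answer: 7

Derivation:
Step 1: +2 fires, +2 burnt (F count now 2)
Step 2: +3 fires, +2 burnt (F count now 3)
Step 3: +2 fires, +3 burnt (F count now 2)
Step 4: +0 fires, +2 burnt (F count now 0)
Fire out after step 4
Initially T: 25, now '.': 18
Total burnt (originally-T cells now '.'): 7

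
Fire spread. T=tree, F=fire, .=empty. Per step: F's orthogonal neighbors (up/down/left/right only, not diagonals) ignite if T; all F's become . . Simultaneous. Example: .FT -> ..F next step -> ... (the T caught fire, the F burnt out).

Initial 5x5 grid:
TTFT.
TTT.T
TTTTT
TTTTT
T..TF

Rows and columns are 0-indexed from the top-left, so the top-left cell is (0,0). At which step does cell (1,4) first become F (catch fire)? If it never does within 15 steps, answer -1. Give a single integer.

Step 1: cell (1,4)='T' (+5 fires, +2 burnt)
Step 2: cell (1,4)='T' (+5 fires, +5 burnt)
Step 3: cell (1,4)='F' (+5 fires, +5 burnt)
  -> target ignites at step 3
Step 4: cell (1,4)='.' (+2 fires, +5 burnt)
Step 5: cell (1,4)='.' (+1 fires, +2 burnt)
Step 6: cell (1,4)='.' (+1 fires, +1 burnt)
Step 7: cell (1,4)='.' (+0 fires, +1 burnt)
  fire out at step 7

3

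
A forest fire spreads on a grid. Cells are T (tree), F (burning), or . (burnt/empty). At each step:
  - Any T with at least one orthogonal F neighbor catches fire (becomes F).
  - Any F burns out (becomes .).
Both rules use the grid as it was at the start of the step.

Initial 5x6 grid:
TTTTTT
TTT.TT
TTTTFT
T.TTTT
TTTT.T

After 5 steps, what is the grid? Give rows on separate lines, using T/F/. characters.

Step 1: 4 trees catch fire, 1 burn out
  TTTTTT
  TTT.FT
  TTTF.F
  T.TTFT
  TTTT.T
Step 2: 5 trees catch fire, 4 burn out
  TTTTFT
  TTT..F
  TTF...
  T.TF.F
  TTTT.T
Step 3: 7 trees catch fire, 5 burn out
  TTTF.F
  TTF...
  TF....
  T.F...
  TTTF.F
Step 4: 4 trees catch fire, 7 burn out
  TTF...
  TF....
  F.....
  T.....
  TTF...
Step 5: 4 trees catch fire, 4 burn out
  TF....
  F.....
  ......
  F.....
  TF....

TF....
F.....
......
F.....
TF....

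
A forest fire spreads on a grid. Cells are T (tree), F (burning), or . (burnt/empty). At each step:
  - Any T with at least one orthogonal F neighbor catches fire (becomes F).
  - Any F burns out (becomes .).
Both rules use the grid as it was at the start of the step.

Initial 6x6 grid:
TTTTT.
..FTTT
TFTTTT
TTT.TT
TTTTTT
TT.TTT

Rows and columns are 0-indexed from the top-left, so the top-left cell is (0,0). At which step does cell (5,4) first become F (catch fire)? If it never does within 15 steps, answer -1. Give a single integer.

Step 1: cell (5,4)='T' (+5 fires, +2 burnt)
Step 2: cell (5,4)='T' (+7 fires, +5 burnt)
Step 3: cell (5,4)='T' (+7 fires, +7 burnt)
Step 4: cell (5,4)='T' (+4 fires, +7 burnt)
Step 5: cell (5,4)='T' (+3 fires, +4 burnt)
Step 6: cell (5,4)='F' (+2 fires, +3 burnt)
  -> target ignites at step 6
Step 7: cell (5,4)='.' (+1 fires, +2 burnt)
Step 8: cell (5,4)='.' (+0 fires, +1 burnt)
  fire out at step 8

6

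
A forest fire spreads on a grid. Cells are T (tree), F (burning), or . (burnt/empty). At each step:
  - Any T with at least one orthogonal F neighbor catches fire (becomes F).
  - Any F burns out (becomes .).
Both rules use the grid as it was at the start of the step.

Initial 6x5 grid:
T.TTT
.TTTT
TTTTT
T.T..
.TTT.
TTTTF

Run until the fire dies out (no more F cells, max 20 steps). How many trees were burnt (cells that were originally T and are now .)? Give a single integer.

Step 1: +1 fires, +1 burnt (F count now 1)
Step 2: +2 fires, +1 burnt (F count now 2)
Step 3: +2 fires, +2 burnt (F count now 2)
Step 4: +3 fires, +2 burnt (F count now 3)
Step 5: +1 fires, +3 burnt (F count now 1)
Step 6: +3 fires, +1 burnt (F count now 3)
Step 7: +5 fires, +3 burnt (F count now 5)
Step 8: +3 fires, +5 burnt (F count now 3)
Step 9: +1 fires, +3 burnt (F count now 1)
Step 10: +0 fires, +1 burnt (F count now 0)
Fire out after step 10
Initially T: 22, now '.': 29
Total burnt (originally-T cells now '.'): 21

Answer: 21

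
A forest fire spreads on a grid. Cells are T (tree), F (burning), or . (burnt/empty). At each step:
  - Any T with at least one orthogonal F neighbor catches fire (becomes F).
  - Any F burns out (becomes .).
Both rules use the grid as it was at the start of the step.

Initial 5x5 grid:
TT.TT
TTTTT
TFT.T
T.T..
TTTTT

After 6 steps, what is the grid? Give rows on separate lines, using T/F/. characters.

Step 1: 3 trees catch fire, 1 burn out
  TT.TT
  TFTTT
  F.F.T
  T.T..
  TTTTT
Step 2: 5 trees catch fire, 3 burn out
  TF.TT
  F.FTT
  ....T
  F.F..
  TTTTT
Step 3: 4 trees catch fire, 5 burn out
  F..TT
  ...FT
  ....T
  .....
  FTFTT
Step 4: 4 trees catch fire, 4 burn out
  ...FT
  ....F
  ....T
  .....
  .F.FT
Step 5: 3 trees catch fire, 4 burn out
  ....F
  .....
  ....F
  .....
  ....F
Step 6: 0 trees catch fire, 3 burn out
  .....
  .....
  .....
  .....
  .....

.....
.....
.....
.....
.....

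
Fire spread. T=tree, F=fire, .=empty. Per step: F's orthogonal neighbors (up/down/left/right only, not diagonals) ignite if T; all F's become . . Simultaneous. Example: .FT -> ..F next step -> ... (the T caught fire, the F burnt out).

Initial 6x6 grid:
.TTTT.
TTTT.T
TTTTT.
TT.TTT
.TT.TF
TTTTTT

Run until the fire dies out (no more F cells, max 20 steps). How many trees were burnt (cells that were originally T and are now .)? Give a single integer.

Answer: 27

Derivation:
Step 1: +3 fires, +1 burnt (F count now 3)
Step 2: +2 fires, +3 burnt (F count now 2)
Step 3: +3 fires, +2 burnt (F count now 3)
Step 4: +2 fires, +3 burnt (F count now 2)
Step 5: +4 fires, +2 burnt (F count now 4)
Step 6: +5 fires, +4 burnt (F count now 5)
Step 7: +5 fires, +5 burnt (F count now 5)
Step 8: +3 fires, +5 burnt (F count now 3)
Step 9: +0 fires, +3 burnt (F count now 0)
Fire out after step 9
Initially T: 28, now '.': 35
Total burnt (originally-T cells now '.'): 27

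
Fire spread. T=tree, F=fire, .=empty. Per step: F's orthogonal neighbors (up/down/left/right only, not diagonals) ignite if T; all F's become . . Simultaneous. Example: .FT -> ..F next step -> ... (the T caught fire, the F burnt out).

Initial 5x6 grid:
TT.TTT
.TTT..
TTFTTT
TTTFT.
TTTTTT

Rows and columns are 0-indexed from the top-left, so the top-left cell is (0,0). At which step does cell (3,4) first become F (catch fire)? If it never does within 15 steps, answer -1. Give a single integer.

Step 1: cell (3,4)='F' (+6 fires, +2 burnt)
  -> target ignites at step 1
Step 2: cell (3,4)='.' (+7 fires, +6 burnt)
Step 3: cell (3,4)='.' (+6 fires, +7 burnt)
Step 4: cell (3,4)='.' (+3 fires, +6 burnt)
Step 5: cell (3,4)='.' (+1 fires, +3 burnt)
Step 6: cell (3,4)='.' (+0 fires, +1 burnt)
  fire out at step 6

1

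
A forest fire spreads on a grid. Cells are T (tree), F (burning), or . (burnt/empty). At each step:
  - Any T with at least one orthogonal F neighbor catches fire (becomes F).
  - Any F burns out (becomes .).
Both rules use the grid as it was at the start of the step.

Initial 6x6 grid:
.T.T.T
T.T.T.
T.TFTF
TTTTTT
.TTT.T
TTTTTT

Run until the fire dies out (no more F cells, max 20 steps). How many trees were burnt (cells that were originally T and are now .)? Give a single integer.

Step 1: +4 fires, +2 burnt (F count now 4)
Step 2: +6 fires, +4 burnt (F count now 6)
Step 3: +4 fires, +6 burnt (F count now 4)
Step 4: +4 fires, +4 burnt (F count now 4)
Step 5: +2 fires, +4 burnt (F count now 2)
Step 6: +2 fires, +2 burnt (F count now 2)
Step 7: +0 fires, +2 burnt (F count now 0)
Fire out after step 7
Initially T: 25, now '.': 33
Total burnt (originally-T cells now '.'): 22

Answer: 22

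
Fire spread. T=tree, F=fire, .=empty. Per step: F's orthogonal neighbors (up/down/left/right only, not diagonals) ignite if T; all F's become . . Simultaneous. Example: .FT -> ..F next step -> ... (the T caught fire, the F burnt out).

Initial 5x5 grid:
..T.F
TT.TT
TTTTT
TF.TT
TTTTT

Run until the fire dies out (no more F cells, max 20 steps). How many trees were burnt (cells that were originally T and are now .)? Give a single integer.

Step 1: +4 fires, +2 burnt (F count now 4)
Step 2: +7 fires, +4 burnt (F count now 7)
Step 3: +4 fires, +7 burnt (F count now 4)
Step 4: +2 fires, +4 burnt (F count now 2)
Step 5: +0 fires, +2 burnt (F count now 0)
Fire out after step 5
Initially T: 18, now '.': 24
Total burnt (originally-T cells now '.'): 17

Answer: 17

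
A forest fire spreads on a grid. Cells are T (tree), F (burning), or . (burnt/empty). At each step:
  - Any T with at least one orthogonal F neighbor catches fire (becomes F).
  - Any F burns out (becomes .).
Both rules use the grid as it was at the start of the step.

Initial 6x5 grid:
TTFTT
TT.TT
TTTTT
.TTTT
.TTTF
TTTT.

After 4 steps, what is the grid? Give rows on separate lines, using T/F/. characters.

Step 1: 4 trees catch fire, 2 burn out
  TF.FT
  TT.TT
  TTTTT
  .TTTF
  .TTF.
  TTTT.
Step 2: 8 trees catch fire, 4 burn out
  F...F
  TF.FT
  TTTTF
  .TTF.
  .TF..
  TTTF.
Step 3: 7 trees catch fire, 8 burn out
  .....
  F...F
  TFTF.
  .TF..
  .F...
  TTF..
Step 4: 4 trees catch fire, 7 burn out
  .....
  .....
  F.F..
  .F...
  .....
  TF...

.....
.....
F.F..
.F...
.....
TF...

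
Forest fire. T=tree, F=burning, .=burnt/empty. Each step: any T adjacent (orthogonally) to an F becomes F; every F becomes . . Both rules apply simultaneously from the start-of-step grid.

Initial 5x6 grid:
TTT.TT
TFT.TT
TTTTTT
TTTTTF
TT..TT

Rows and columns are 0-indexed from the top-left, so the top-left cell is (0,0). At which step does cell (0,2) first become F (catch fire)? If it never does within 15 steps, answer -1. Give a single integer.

Step 1: cell (0,2)='T' (+7 fires, +2 burnt)
Step 2: cell (0,2)='F' (+9 fires, +7 burnt)
  -> target ignites at step 2
Step 3: cell (0,2)='.' (+6 fires, +9 burnt)
Step 4: cell (0,2)='.' (+2 fires, +6 burnt)
Step 5: cell (0,2)='.' (+0 fires, +2 burnt)
  fire out at step 5

2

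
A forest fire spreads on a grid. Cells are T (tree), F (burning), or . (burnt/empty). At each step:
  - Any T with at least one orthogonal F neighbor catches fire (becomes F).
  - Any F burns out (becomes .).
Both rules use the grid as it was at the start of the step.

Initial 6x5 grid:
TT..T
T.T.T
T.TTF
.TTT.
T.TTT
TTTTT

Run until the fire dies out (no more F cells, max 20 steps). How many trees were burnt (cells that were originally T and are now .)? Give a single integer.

Answer: 17

Derivation:
Step 1: +2 fires, +1 burnt (F count now 2)
Step 2: +3 fires, +2 burnt (F count now 3)
Step 3: +3 fires, +3 burnt (F count now 3)
Step 4: +4 fires, +3 burnt (F count now 4)
Step 5: +2 fires, +4 burnt (F count now 2)
Step 6: +1 fires, +2 burnt (F count now 1)
Step 7: +1 fires, +1 burnt (F count now 1)
Step 8: +1 fires, +1 burnt (F count now 1)
Step 9: +0 fires, +1 burnt (F count now 0)
Fire out after step 9
Initially T: 21, now '.': 26
Total burnt (originally-T cells now '.'): 17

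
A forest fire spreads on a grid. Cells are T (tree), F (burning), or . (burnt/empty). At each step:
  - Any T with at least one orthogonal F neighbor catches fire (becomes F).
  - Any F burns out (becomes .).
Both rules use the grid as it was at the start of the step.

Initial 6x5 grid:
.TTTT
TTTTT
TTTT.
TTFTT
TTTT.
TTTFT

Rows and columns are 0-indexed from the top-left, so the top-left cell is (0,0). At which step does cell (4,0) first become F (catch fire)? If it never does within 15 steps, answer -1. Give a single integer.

Step 1: cell (4,0)='T' (+7 fires, +2 burnt)
Step 2: cell (4,0)='T' (+7 fires, +7 burnt)
Step 3: cell (4,0)='F' (+6 fires, +7 burnt)
  -> target ignites at step 3
Step 4: cell (4,0)='.' (+4 fires, +6 burnt)
Step 5: cell (4,0)='.' (+1 fires, +4 burnt)
Step 6: cell (4,0)='.' (+0 fires, +1 burnt)
  fire out at step 6

3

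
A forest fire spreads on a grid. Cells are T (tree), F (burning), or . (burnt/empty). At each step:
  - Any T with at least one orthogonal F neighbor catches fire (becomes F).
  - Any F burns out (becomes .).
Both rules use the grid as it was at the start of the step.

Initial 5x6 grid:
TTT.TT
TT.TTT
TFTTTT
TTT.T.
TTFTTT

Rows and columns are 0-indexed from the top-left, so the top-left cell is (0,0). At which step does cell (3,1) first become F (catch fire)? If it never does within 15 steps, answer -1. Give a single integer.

Step 1: cell (3,1)='F' (+7 fires, +2 burnt)
  -> target ignites at step 1
Step 2: cell (3,1)='.' (+6 fires, +7 burnt)
Step 3: cell (3,1)='.' (+6 fires, +6 burnt)
Step 4: cell (3,1)='.' (+2 fires, +6 burnt)
Step 5: cell (3,1)='.' (+2 fires, +2 burnt)
Step 6: cell (3,1)='.' (+1 fires, +2 burnt)
Step 7: cell (3,1)='.' (+0 fires, +1 burnt)
  fire out at step 7

1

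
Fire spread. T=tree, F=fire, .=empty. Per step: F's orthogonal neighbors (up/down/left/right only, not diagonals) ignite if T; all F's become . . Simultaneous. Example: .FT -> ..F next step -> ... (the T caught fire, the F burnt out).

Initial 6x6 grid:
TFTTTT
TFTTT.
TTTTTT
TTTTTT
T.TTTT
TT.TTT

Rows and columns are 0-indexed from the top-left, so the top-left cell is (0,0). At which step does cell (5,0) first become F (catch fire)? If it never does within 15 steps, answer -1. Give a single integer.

Step 1: cell (5,0)='T' (+5 fires, +2 burnt)
Step 2: cell (5,0)='T' (+5 fires, +5 burnt)
Step 3: cell (5,0)='T' (+5 fires, +5 burnt)
Step 4: cell (5,0)='T' (+5 fires, +5 burnt)
Step 5: cell (5,0)='F' (+4 fires, +5 burnt)
  -> target ignites at step 5
Step 6: cell (5,0)='.' (+4 fires, +4 burnt)
Step 7: cell (5,0)='.' (+2 fires, +4 burnt)
Step 8: cell (5,0)='.' (+1 fires, +2 burnt)
Step 9: cell (5,0)='.' (+0 fires, +1 burnt)
  fire out at step 9

5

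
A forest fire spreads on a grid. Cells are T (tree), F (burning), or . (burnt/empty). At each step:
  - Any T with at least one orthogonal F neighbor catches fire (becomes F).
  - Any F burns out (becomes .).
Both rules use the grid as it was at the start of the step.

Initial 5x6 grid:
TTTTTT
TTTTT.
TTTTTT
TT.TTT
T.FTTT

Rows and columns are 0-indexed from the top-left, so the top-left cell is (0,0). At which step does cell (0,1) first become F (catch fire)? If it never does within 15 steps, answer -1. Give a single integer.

Step 1: cell (0,1)='T' (+1 fires, +1 burnt)
Step 2: cell (0,1)='T' (+2 fires, +1 burnt)
Step 3: cell (0,1)='T' (+3 fires, +2 burnt)
Step 4: cell (0,1)='T' (+4 fires, +3 burnt)
Step 5: cell (0,1)='T' (+5 fires, +4 burnt)
Step 6: cell (0,1)='T' (+5 fires, +5 burnt)
Step 7: cell (0,1)='F' (+4 fires, +5 burnt)
  -> target ignites at step 7
Step 8: cell (0,1)='.' (+2 fires, +4 burnt)
Step 9: cell (0,1)='.' (+0 fires, +2 burnt)
  fire out at step 9

7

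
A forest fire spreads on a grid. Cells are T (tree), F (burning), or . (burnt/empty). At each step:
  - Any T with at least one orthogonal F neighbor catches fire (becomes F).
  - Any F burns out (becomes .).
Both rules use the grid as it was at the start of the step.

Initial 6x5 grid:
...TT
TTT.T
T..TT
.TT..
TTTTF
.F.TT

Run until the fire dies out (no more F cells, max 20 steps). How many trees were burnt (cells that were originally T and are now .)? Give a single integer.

Answer: 8

Derivation:
Step 1: +3 fires, +2 burnt (F count now 3)
Step 2: +4 fires, +3 burnt (F count now 4)
Step 3: +1 fires, +4 burnt (F count now 1)
Step 4: +0 fires, +1 burnt (F count now 0)
Fire out after step 4
Initially T: 17, now '.': 21
Total burnt (originally-T cells now '.'): 8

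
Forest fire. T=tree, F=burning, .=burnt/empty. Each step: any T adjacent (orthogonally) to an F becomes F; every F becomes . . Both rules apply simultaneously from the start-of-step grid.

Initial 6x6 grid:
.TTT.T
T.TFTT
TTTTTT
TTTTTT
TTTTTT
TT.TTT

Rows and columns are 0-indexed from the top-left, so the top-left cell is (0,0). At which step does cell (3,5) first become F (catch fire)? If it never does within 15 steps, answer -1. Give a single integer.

Step 1: cell (3,5)='T' (+4 fires, +1 burnt)
Step 2: cell (3,5)='T' (+5 fires, +4 burnt)
Step 3: cell (3,5)='T' (+7 fires, +5 burnt)
Step 4: cell (3,5)='F' (+6 fires, +7 burnt)
  -> target ignites at step 4
Step 5: cell (3,5)='.' (+5 fires, +6 burnt)
Step 6: cell (3,5)='.' (+3 fires, +5 burnt)
Step 7: cell (3,5)='.' (+1 fires, +3 burnt)
Step 8: cell (3,5)='.' (+0 fires, +1 burnt)
  fire out at step 8

4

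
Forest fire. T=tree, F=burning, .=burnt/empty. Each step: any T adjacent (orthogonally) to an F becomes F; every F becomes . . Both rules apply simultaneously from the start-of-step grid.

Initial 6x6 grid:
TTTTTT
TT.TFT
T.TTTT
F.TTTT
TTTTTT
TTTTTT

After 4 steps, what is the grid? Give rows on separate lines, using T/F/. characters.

Step 1: 6 trees catch fire, 2 burn out
  TTTTFT
  TT.F.F
  F.TTFT
  ..TTTT
  FTTTTT
  TTTTTT
Step 2: 8 trees catch fire, 6 burn out
  TTTF.F
  FT....
  ..TF.F
  ..TTFT
  .FTTTT
  FTTTTT
Step 3: 9 trees catch fire, 8 burn out
  FTF...
  .F....
  ..F...
  ..TF.F
  ..FTFT
  .FTTTT
Step 4: 6 trees catch fire, 9 burn out
  .F....
  ......
  ......
  ..F...
  ...F.F
  ..FTFT

.F....
......
......
..F...
...F.F
..FTFT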